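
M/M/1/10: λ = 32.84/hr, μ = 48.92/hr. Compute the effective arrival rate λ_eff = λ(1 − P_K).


ρ = 0.6713; P_K = (1−ρ)ρ^10/(1−ρ^11) = 0.006186
λ_eff = λ(1 − P_K) = 32.84·(1 − 0.006186) = 32.84·0.993814 = 32.6368 /hr

Final: 32.6368 /hr


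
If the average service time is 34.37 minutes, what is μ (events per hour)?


μ = 1/(service time) in consistent units.
1 hour = 60 min, so μ = 60/34.37 = 1.7457 per hour

Final: 1.7457 /hr


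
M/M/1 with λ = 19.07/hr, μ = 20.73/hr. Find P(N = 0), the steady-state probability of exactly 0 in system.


ρ = 19.07/20.73 = 0.9199
P_n = (1−ρ)·ρ^n = (1 − 0.9199)·0.9199^0 = 0.08008·1.000000 = 0.080077

Final: 0.080077


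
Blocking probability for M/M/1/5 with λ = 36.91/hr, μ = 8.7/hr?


ρ = λ/μ = 36.91/8.7 = 4.2425
P_K = (1−ρ)ρ^K/(1−ρ^(K+1)) = (-3.2425·1374.434231)/(1 − 5831.076719)
= -4456.642489/-5830.076719 = 0.764423

Final: 0.764423


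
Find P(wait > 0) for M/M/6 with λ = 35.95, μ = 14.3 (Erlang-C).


a = λ/μ = 2.5140; ρ = a/6 = 0.4190
P₀ = 0.080471 (from M/M/c formula)
C(c,a) = [a^c/(c!(1−ρ))]·P₀ = [252.45103/(720·0.5810)]·0.080471
= 0.60349·0.080471 = 0.048563

Final: 0.048563


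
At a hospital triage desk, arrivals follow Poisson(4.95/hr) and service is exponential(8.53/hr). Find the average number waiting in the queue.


ρ = 4.95/8.53 = 0.5803
Lq = ρ²/(1−ρ) = 0.3368/0.4197 = 0.8024

Final: 0.8024


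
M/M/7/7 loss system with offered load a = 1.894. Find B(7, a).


B(c,a) = (a^c/c!) / Σ_{k=0}^{c} a^k/k!
a^7/7! = 0.017347
Σ terms (k=0..7): 1.00000 + 1.89400 + 1.79362 + 1.13237 + 0.53618 + 0.20310 + 0.06411 + 0.01735 = 6.640731
B = 0.017347/6.640731 = 0.002612

Final: 0.002612


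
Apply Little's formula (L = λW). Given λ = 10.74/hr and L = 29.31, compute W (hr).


W = L/λ = 29.31/10.74 = 2.7291 hr

Final: 2.7291 hr


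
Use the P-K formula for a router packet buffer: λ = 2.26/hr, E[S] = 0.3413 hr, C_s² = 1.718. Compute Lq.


ρ = λ·E[S] = 2.26·0.3413 = 0.7713
Lq = ρ²(1+C_s²)/(2(1−ρ)) = 0.5950·(1+1.718)/(2·0.2287)
= 0.5950·2.7180/0.4573 = 3.53602

Final: 3.53602


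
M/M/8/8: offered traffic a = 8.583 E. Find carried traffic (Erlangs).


B(8,8.583) = 0.267306 (Erlang-B)
Carried load = a(1 − B) = 8.583·(1 − 0.267306) = 8.583·0.732694 = 6.2887 E

Final: 6.2887 Erlangs


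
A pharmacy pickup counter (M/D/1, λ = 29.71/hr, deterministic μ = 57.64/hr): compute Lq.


ρ = 29.71/57.64 = 0.5154
M/D/1: Lq = ρ²/(2(1−ρ)) = 0.2657/(2·0.4846) = 0.27415

Final: 0.27415


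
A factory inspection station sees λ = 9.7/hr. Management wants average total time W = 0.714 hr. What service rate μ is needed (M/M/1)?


W = 1/(μ−λ) ⇒ μ − λ = 1/W = 1/0.714 = 1.4006
μ = λ + 1/W = 9.7 + 1.4006 = 11.1006 per hr

Final: 11.1006 /hr


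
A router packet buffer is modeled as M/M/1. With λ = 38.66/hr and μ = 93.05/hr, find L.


ρ = λ/μ = 38.66/93.05 = 0.4155
L = ρ/(1−ρ) = 0.4155/(1 − 0.4155) = 0.4155/0.5845 = 0.7108

Final: 0.7108


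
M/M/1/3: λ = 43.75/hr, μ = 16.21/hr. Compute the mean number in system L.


ρ = 43.75/16.21 = 2.6990
L = ρ[1 − (K+1)ρ^K + Kρ^(K+1)] / [(1−ρ)(1−ρ^(K+1))]
Numerator: 2.6990·(1 − 4·19.660073 + 3·53.061579) = 220.084483
Denominator: (-1.6990)·(-52.061579) = 88.450086
L = 220.084483/88.450086 = 2.4882

Final: 2.4882


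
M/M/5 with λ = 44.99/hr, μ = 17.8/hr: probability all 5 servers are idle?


a = λ/μ = 44.99/17.8 = 2.5275; ρ = a/c = 0.5055
Σ_{k=0}^{4} a^k/k! (terms k=0..4) = 1.00000 + 2.52753 + 3.19420 + 2.69114 + 1.70048 = 11.11335
Tail: a^5/(5!(1−ρ)) = 103.15255/(120·0.4945) = 1.73835
P₀ = 1/(11.11335 + 1.73835) = 1/12.85171 = 0.077811

Final: 0.077811


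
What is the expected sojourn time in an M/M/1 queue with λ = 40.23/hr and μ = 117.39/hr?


W = 1/(μ−λ) = 1/(117.39 − 40.23) = 1/77.16 = 0.01296 hr

Final: 0.01296 hr


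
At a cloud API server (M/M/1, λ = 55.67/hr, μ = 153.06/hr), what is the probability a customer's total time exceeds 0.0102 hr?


W ~ Exponential(μ−λ) for M/M/1.
μ − λ = 153.06 − 55.67 = 97.3900
P(W > t) = e^{−(μ−λ)t} = e^{−0.9934} = 0.370324

Final: 0.370324


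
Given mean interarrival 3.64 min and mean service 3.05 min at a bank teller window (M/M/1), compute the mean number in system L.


λ = 60/3.64 = 16.4835 /hr
μ = 60/3.05 = 19.6721 /hr
ρ = λ/μ = 16.4835/19.6721 = 0.8379
L = ρ/(1−ρ) = 0.8379/0.1621 = 5.1695

Final: 5.1695


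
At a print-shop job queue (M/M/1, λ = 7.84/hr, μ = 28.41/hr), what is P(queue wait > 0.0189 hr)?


ρ = 7.84/28.41 = 0.2760
P(Wq > t) = ρ·e^{−(μ−λ)t} = 0.2760·e^{−0.3888}
= 0.2760·0.677888 = 0.187069

Final: 0.187069


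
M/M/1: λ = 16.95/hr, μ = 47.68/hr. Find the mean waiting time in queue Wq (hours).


ρ = 16.95/47.68 = 0.3555
Wq = ρ/(μ−λ) = 0.3555/(47.68 − 16.95) = 0.3555/30.73 = 0.01157 hr

Final: 0.01157 hr


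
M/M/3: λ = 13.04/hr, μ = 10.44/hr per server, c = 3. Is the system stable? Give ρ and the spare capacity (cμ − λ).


Total capacity cμ = 3·10.44 = 31.32/hr
ρ = λ/(cμ) = 13.04/31.32 = 0.4163
Stable ⇔ ρ < 1: YES
Spare capacity = cμ − λ = 31.32 − 13.04 = 18.28/hr

Final: ρ = 0.4163; stable; margin = 18.28/hr


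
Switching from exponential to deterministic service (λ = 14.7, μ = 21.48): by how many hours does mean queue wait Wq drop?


ρ = 14.7/21.48 = 0.6844
Wq(M/M/1) = ρ/(μ−λ) = 0.6844/6.78 = 0.10094 hr
Wq(M/D/1) = ρ/(2(μ−λ)) = 0.05047 hr
Savings = 0.10094 − 0.05047 = 0.05047 hr

Final: 0.05047 hr


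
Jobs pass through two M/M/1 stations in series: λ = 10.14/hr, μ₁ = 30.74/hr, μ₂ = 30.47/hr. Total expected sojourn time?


Each node sees arrival rate λ = 10.14/hr (tandem ⇒ throughput preserved).
W₁ = 1/(μ₁−λ) = 1/(30.74−10.14) = 0.04854 hr
W₂ = 1/(μ₂−λ) = 1/(30.47−10.14) = 0.04919 hr
W_total = W₁ + W₂ = 0.04854 + 0.04919 = 0.09773 hr

Final: 0.09773 hr


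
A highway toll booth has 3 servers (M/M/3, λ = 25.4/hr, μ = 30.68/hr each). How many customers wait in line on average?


a = λ/μ = 0.8279; ρ = a/3 = 0.2760
P₀ = 0.434549
Lq = P₀·a^c·ρ / (c!·(1−ρ)²) = 0.434549·0.56746·0.2760/(6·0.52422)
= 0.02164

Final: 0.02164


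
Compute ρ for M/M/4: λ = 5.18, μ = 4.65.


ρ = λ/(cμ) = 5.18/(4·4.65) = 5.18/18.60 = 0.2785

Final: 0.2785


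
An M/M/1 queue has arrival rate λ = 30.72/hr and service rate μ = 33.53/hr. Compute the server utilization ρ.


ρ = λ/μ = 30.72/33.53 = 0.9162

Final: 0.9162


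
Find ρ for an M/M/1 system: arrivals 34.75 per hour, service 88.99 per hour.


ρ = λ/μ = 34.75/88.99 = 0.3905

Final: 0.3905


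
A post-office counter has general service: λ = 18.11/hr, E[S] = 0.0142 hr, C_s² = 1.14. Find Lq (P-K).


ρ = λ·E[S] = 18.11·0.0142 = 0.2572
Lq = ρ²(1+C_s²)/(2(1−ρ)) = 0.06613·(1+1.14)/(2·0.7428)
= 0.06613·2.1400/1.4857 = 0.09526

Final: 0.09526


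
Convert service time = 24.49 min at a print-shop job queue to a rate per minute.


μ = 1/(service time) in consistent units.
1 minute = 1 min, so μ = 1/24.49 = 0.04083 per minute

Final: 0.04083 /min


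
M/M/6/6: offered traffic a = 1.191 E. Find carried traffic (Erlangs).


B(6,1.191) = 0.001205 (Erlang-B)
Carried load = a(1 − B) = 1.191·(1 − 0.001205) = 1.191·0.998795 = 1.1896 E

Final: 1.1896 Erlangs


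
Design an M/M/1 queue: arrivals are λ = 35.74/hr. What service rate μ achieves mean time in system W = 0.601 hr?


W = 1/(μ−λ) ⇒ μ − λ = 1/W = 1/0.601 = 1.6639
μ = λ + 1/W = 35.74 + 1.6639 = 37.4039 per hr

Final: 37.4039 /hr


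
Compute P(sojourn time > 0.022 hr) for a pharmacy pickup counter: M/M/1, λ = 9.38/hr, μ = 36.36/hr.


W ~ Exponential(μ−λ) for M/M/1.
μ − λ = 36.36 − 9.38 = 26.9800
P(W > t) = e^{−(μ−λ)t} = e^{−0.5936} = 0.552357

Final: 0.552357


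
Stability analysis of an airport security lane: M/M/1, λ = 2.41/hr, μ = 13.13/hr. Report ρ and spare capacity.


Total capacity cμ = 1·13.13 = 13.13/hr
ρ = λ/(cμ) = 2.41/13.13 = 0.1835
Stable ⇔ ρ < 1: YES
Spare capacity = cμ − λ = 13.13 − 2.41 = 10.72/hr

Final: ρ = 0.1835; stable; margin = 10.72/hr


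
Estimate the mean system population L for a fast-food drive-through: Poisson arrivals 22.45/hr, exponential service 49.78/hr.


ρ = λ/μ = 22.45/49.78 = 0.4510
L = ρ/(1−ρ) = 0.4510/(1 − 0.4510) = 0.4510/0.5490 = 0.8214

Final: 0.8214


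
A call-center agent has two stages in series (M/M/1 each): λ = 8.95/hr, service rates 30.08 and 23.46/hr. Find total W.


Each node sees arrival rate λ = 8.95/hr (tandem ⇒ throughput preserved).
W₁ = 1/(μ₁−λ) = 1/(30.08−8.95) = 0.04733 hr
W₂ = 1/(μ₂−λ) = 1/(23.46−8.95) = 0.06892 hr
W_total = W₁ + W₂ = 0.04733 + 0.06892 = 0.11624 hr

Final: 0.11624 hr


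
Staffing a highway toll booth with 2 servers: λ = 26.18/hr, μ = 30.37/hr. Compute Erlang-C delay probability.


a = λ/μ = 0.8620; ρ = a/2 = 0.4310
P₀ = 0.397607 (from M/M/c formula)
C(c,a) = [a^c/(c!(1−ρ))]·P₀ = [0.74310/(2·0.5690)]·0.397607
= 0.65301·0.397607 = 0.259642

Final: 0.259642


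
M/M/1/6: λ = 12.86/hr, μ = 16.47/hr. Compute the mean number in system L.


ρ = 12.86/16.47 = 0.7808
L = ρ[1 − (K+1)ρ^K + Kρ^(K+1)] / [(1−ρ)(1−ρ^(K+1))]
Numerator: 0.7808·(1 − 7·0.226613 + 6·0.176942) = 0.371171
Denominator: (0.2192)·(0.823058) = 0.180403
L = 0.371171/0.180403 = 2.0575

Final: 2.0575


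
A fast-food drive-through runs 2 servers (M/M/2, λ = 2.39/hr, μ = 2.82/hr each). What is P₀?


a = λ/μ = 2.39/2.82 = 0.8475; ρ = a/c = 0.4238
Σ_{k=0}^{1} a^k/k! (terms k=0..1) = 1.00000 + 0.84752 = 1.84752
Tail: a^2/(2!(1−ρ)) = 0.71829/(2·0.5762) = 0.62325
P₀ = 1/(1.84752 + 0.62325) = 1/2.47077 = 0.404732

Final: 0.404732


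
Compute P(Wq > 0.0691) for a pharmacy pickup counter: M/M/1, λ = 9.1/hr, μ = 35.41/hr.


ρ = 9.1/35.41 = 0.2570
P(Wq > t) = ρ·e^{−(μ−λ)t} = 0.2570·e^{−1.8180}
= 0.2570·0.162347 = 0.041721

Final: 0.041721


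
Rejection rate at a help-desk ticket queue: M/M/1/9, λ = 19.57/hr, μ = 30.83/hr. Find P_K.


ρ = λ/μ = 19.57/30.83 = 0.6348
P_K = (1−ρ)ρ^K/(1−ρ^(K+1)) = (0.3652·0.016732)/(1 − 0.010621)
= 0.006111/0.989379 = 0.006177

Final: 0.006177


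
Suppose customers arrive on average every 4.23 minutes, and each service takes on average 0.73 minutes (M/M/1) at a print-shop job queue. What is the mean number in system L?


λ = 60/4.23 = 14.1844 /hr
μ = 60/0.73 = 82.1918 /hr
ρ = λ/μ = 14.1844/82.1918 = 0.1726
L = ρ/(1−ρ) = 0.1726/0.8274 = 0.2086

Final: 0.2086


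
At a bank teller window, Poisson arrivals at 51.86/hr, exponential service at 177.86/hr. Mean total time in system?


W = 1/(μ−λ) = 1/(177.86 − 51.86) = 1/126.00 = 0.007937 hr

Final: 0.007937 hr


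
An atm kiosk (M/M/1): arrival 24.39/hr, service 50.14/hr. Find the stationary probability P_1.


ρ = 24.39/50.14 = 0.4864
P_n = (1−ρ)·ρ^n = (1 − 0.4864)·0.4864^1 = 0.5136·0.486438 = 0.249816

Final: 0.249816


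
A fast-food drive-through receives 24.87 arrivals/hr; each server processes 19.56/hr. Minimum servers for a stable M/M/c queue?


Stability requires cμ > λ ⇔ c > λ/μ.
λ/μ = 24.87/19.56 = 1.2715
Minimum integer c = ⌊1.2715⌋ + 1 = 2
Check: 2·19.56 = 39.12 > 24.87, while 1·19.56 = 19.56 ≤ 24.87

Final: 2 servers


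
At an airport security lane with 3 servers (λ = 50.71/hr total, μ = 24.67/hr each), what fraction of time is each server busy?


ρ = λ/(cμ) = 50.71/(3·24.67) = 50.71/74.01 = 0.6852

Final: 0.6852


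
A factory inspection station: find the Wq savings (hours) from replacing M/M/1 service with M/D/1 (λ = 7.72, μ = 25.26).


ρ = 7.72/25.26 = 0.3056
Wq(M/M/1) = ρ/(μ−λ) = 0.3056/17.54 = 0.01742 hr
Wq(M/D/1) = ρ/(2(μ−λ)) = 0.008712 hr
Savings = 0.01742 − 0.008712 = 0.008712 hr

Final: 0.008712 hr


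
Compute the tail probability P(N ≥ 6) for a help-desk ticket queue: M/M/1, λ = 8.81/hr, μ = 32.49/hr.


ρ = 8.81/32.49 = 0.2712
P(N ≥ n) = ρ^n = 0.2712^6 = 0.0003975

Final: 0.0003975


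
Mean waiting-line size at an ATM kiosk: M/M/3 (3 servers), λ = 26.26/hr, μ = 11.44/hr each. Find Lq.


a = λ/μ = 2.2955; ρ = a/3 = 0.7652
P₀ = 0.068901
Lq = P₀·a^c·ρ / (c!·(1−ρ)²) = 0.068901·12.09501·0.7652/(6·0.05515)
= 1.92687

Final: 1.92687


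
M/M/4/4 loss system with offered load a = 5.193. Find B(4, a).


B(c,a) = (a^c/c!) / Σ_{k=0}^{c} a^k/k!
a^4/4! = 30.301355
Σ terms (k=0..4): 1.00000 + 5.19300 + 13.48362 + 23.34015 + 30.30135 = 73.318133
B = 30.301355/73.318133 = 0.413286

Final: 0.413286


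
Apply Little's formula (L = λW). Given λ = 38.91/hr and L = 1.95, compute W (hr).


W = L/λ = 1.95/38.91 = 0.05012 hr

Final: 0.05012 hr


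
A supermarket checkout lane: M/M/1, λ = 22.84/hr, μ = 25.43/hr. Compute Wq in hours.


ρ = 22.84/25.43 = 0.8982
Wq = ρ/(μ−λ) = 0.8982/(25.43 − 22.84) = 0.8982/2.59 = 0.3468 hr

Final: 0.3468 hr


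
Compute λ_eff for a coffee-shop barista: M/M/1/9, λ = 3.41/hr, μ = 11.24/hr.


ρ = 0.3034; P_K = (1−ρ)ρ^9/(1−ρ^10) = 0.00001517
λ_eff = λ(1 − P_K) = 3.41·(1 − 0.00001517) = 3.41·0.999985 = 3.4099 /hr

Final: 3.4099 /hr


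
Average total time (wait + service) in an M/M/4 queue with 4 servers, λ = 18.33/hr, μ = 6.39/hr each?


a = 2.8685; ρ = 0.7171; P₀ = 0.045682
Lq = P₀·a^c·ρ/(c!(1−ρ)²) = 1.15512
Wq = Lq/λ = 1.15512/18.33 = 0.06302 hr
W = Wq + 1/μ = 0.06302 + 0.15649 = 0.21951 hr

Final: 0.21951 hr


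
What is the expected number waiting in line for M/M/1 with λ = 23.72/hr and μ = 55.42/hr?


ρ = 23.72/55.42 = 0.4280
Lq = ρ²/(1−ρ) = 0.1832/0.5720 = 0.3203

Final: 0.3203


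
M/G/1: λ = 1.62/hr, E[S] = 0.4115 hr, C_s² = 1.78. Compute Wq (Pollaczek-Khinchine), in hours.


ρ = λ·E[S] = 1.62·0.4115 = 0.6666
E[S²] = E[S]²(1+C_s²) = 0.4115²·(1+1.78) = 0.470744
Wq = λ·E[S²]/(2(1−ρ)) = 1.62·0.470744/(2·0.3334) = 1.14378 hr

Final: 1.14378 hr


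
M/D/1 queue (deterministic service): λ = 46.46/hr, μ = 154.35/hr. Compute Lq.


ρ = 46.46/154.35 = 0.3010
M/D/1: Lq = ρ²/(2(1−ρ)) = 0.09060/(2·0.6990) = 0.06481

Final: 0.06481


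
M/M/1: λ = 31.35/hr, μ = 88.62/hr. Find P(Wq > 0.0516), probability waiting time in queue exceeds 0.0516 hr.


ρ = 31.35/88.62 = 0.3538
P(Wq > t) = ρ·e^{−(μ−λ)t} = 0.3538·e^{−2.9551}
= 0.3538·0.052072 = 0.018421

Final: 0.018421


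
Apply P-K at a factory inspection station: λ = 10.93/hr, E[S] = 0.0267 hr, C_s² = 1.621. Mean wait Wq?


ρ = λ·E[S] = 10.93·0.0267 = 0.2918
E[S²] = E[S]²(1+C_s²) = 0.0267²·(1+1.621) = 0.001868
Wq = λ·E[S²]/(2(1−ρ)) = 10.93·0.001868/(2·0.7082) = 0.01442 hr

Final: 0.01442 hr


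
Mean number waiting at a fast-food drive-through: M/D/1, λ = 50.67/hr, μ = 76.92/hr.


ρ = 50.67/76.92 = 0.6587
M/D/1: Lq = ρ²/(2(1−ρ)) = 0.4339/(2·0.3413) = 0.63577

Final: 0.63577


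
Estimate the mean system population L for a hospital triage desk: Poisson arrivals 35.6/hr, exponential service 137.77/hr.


ρ = λ/μ = 35.6/137.77 = 0.2584
L = ρ/(1−ρ) = 0.2584/(1 − 0.2584) = 0.2584/0.7416 = 0.3484

Final: 0.3484


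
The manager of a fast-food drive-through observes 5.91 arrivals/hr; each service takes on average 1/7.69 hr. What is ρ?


ρ = λ/μ = 5.91/7.69 = 0.7685

Final: 0.7685


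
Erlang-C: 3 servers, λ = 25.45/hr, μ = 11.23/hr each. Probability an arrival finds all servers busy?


a = λ/μ = 2.2663; ρ = a/3 = 0.7554
P₀ = 0.072645 (from M/M/c formula)
C(c,a) = [a^c/(c!(1−ρ))]·P₀ = [11.63923/(6·0.2446)]·0.072645
= 7.93134·0.072645 = 0.576174

Final: 0.576174


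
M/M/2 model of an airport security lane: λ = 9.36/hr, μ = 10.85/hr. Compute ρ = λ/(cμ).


ρ = λ/(cμ) = 9.36/(2·10.85) = 9.36/21.70 = 0.4313

Final: 0.4313


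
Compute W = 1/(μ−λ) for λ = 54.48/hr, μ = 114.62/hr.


W = 1/(μ−λ) = 1/(114.62 − 54.48) = 1/60.14 = 0.01663 hr

Final: 0.01663 hr


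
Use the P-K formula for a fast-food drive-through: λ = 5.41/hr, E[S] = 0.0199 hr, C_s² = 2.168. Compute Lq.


ρ = λ·E[S] = 5.41·0.0199 = 0.1077
Lq = ρ²(1+C_s²)/(2(1−ρ)) = 0.01159·(1+2.168)/(2·0.8923)
= 0.01159·3.1680/1.7847 = 0.02057

Final: 0.02057


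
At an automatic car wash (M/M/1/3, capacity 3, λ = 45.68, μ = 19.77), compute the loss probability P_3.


ρ = λ/μ = 45.68/19.77 = 2.3106
P_K = (1−ρ)ρ^K/(1−ρ^(K+1)) = (-1.3106·12.335543)/(1 − 28.502155)
= -16.166612/-27.502155 = 0.587831

Final: 0.587831


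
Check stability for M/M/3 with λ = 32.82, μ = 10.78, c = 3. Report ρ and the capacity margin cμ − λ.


Total capacity cμ = 3·10.78 = 32.34/hr
ρ = λ/(cμ) = 32.82/32.34 = 1.0148
Stable ⇔ ρ < 1: NO
Spare capacity = cμ − λ = 32.34 − 32.82 = -0.48/hr

Final: ρ = 1.0148; unstable; margin = -0.48/hr


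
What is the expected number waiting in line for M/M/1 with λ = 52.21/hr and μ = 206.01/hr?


ρ = 52.21/206.01 = 0.2534
Lq = ρ²/(1−ρ) = 0.06423/0.7466 = 0.08603

Final: 0.08603


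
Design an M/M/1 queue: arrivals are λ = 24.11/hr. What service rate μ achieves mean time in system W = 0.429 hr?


W = 1/(μ−λ) ⇒ μ − λ = 1/W = 1/0.429 = 2.3310
μ = λ + 1/W = 24.11 + 2.3310 = 26.4410 per hr

Final: 26.4410 /hr


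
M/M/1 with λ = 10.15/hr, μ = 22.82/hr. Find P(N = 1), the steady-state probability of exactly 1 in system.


ρ = 10.15/22.82 = 0.4448
P_n = (1−ρ)·ρ^n = (1 − 0.4448)·0.4448^1 = 0.5552·0.444785 = 0.246951

Final: 0.246951


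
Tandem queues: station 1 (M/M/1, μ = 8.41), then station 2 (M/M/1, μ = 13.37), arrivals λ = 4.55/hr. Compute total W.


Each node sees arrival rate λ = 4.55/hr (tandem ⇒ throughput preserved).
W₁ = 1/(μ₁−λ) = 1/(8.41−4.55) = 0.25907 hr
W₂ = 1/(μ₂−λ) = 1/(13.37−4.55) = 0.11338 hr
W_total = W₁ + W₂ = 0.25907 + 0.11338 = 0.37245 hr

Final: 0.37245 hr


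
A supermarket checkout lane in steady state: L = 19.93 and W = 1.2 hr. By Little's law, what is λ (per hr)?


λ = L/W = 19.93/1.2 = 16.6083 /hr

Final: 16.6083 /hr


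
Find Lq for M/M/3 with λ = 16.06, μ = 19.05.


a = λ/μ = 0.8430; ρ = a/3 = 0.2810
P₀ = 0.427844
Lq = P₀·a^c·ρ / (c!·(1−ρ)²) = 0.427844·0.59917·0.2810/(6·0.51694)
= 0.02323

Final: 0.02323


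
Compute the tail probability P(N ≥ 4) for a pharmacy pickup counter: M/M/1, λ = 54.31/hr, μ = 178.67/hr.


ρ = 54.31/178.67 = 0.3040
P(N ≥ n) = ρ^n = 0.3040^4 = 0.008537

Final: 0.008537


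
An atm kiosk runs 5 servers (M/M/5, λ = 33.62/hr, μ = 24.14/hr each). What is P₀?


a = λ/μ = 33.62/24.14 = 1.3927; ρ = a/c = 0.2785
Σ_{k=0}^{4} a^k/k! (terms k=0..4) = 1.00000 + 1.39271 + 0.96982 + 0.45023 + 0.15676 = 3.96951
Tail: a^5/(5!(1−ρ)) = 5.23965/(120·0.7215) = 0.06052
P₀ = 1/(3.96951 + 0.06052) = 1/4.03003 = 0.248137

Final: 0.248137


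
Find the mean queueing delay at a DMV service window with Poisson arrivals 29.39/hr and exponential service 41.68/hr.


ρ = 29.39/41.68 = 0.7051
Wq = ρ/(μ−λ) = 0.7051/(41.68 − 29.39) = 0.7051/12.29 = 0.05737 hr

Final: 0.05737 hr


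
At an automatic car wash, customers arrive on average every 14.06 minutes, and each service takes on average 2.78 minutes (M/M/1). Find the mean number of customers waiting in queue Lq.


λ = 60/14.06 = 4.2674 /hr
μ = 60/2.78 = 21.5827 /hr
ρ = λ/μ = 4.2674/21.5827 = 0.1977
Lq = ρ²/(1−ρ) = 0.03909/0.8023 = 0.04873

Final: 0.04873


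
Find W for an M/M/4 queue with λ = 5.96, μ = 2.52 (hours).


a = 2.3651; ρ = 0.5913; P₀ = 0.086532
Lq = P₀·a^c·ρ/(c!(1−ρ)²) = 0.39927
Wq = Lq/λ = 0.39927/5.96 = 0.06699 hr
W = Wq + 1/μ = 0.06699 + 0.39683 = 0.46382 hr

Final: 0.46382 hr


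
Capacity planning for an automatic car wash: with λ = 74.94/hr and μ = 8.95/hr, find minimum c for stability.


Stability requires cμ > λ ⇔ c > λ/μ.
λ/μ = 74.94/8.95 = 8.3732
Minimum integer c = ⌊8.3732⌋ + 1 = 9
Check: 9·8.95 = 80.55 > 74.94, while 8·8.95 = 71.60 ≤ 74.94

Final: 9 servers


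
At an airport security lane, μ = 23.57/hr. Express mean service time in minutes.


Mean service time = 1/μ = 1/23.57 hour = 0.04243 hour
In minutes: 0.04243 × 60 = 2.5456 min

Final: 2.5456 min


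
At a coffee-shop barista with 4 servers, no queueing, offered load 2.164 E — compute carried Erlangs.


B(4,2.164) = 0.112693 (Erlang-B)
Carried load = a(1 − B) = 2.164·(1 − 0.112693) = 2.164·0.887307 = 1.9201 E

Final: 1.9201 Erlangs


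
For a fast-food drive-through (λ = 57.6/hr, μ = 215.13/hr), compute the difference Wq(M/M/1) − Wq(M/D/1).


ρ = 57.6/215.13 = 0.2677
Wq(M/M/1) = ρ/(μ−λ) = 0.2677/157.53 = 0.001700 hr
Wq(M/D/1) = ρ/(2(μ−λ)) = 0.0008498 hr
Savings = 0.001700 − 0.0008498 = 0.0008498 hr

Final: 0.0008498 hr


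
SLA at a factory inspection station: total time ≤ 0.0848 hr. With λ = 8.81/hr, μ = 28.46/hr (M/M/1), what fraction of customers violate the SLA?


W ~ Exponential(μ−λ) for M/M/1.
μ − λ = 28.46 − 8.81 = 19.6500
P(W > t) = e^{−(μ−λ)t} = e^{−1.6663} = 0.188941

Final: 0.188941


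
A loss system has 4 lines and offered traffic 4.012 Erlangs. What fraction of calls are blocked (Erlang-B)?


B(c,a) = (a^c/c!) / Σ_{k=0}^{c} a^k/k!
a^4/4! = 10.795244
Σ terms (k=0..4): 1.00000 + 4.01200 + 8.04807 + 10.76295 + 10.79524 = 34.618271
B = 10.795244/34.618271 = 0.311837

Final: 0.311837


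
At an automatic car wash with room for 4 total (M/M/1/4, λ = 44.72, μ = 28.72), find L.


ρ = 44.72/28.72 = 1.5571
L = ρ[1 − (K+1)ρ^K + Kρ^(K+1)] / [(1−ρ)(1−ρ^(K+1))]
Numerator: 1.5571·(1 − 5·5.878539 + 4·9.153492) = 12.801365
Denominator: (-0.5571)·(-8.153492) = 4.542335
L = 12.801365/4.542335 = 2.8182

Final: 2.8182


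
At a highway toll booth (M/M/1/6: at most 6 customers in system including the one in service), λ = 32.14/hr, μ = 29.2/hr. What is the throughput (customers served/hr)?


ρ = 1.1007; P_K = (1−ρ)ρ^6/(1−ρ^7) = 0.187037
λ_eff = λ(1 − P_K) = 32.14·(1 − 0.187037) = 32.14·0.812963 = 26.1286 /hr

Final: 26.1286 /hr


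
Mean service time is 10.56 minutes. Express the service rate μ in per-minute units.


μ = 1/(service time) in consistent units.
1 minute = 1 min, so μ = 1/10.56 = 0.09470 per minute

Final: 0.09470 /min


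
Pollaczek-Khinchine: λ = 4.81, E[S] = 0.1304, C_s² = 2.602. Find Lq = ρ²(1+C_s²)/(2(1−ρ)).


ρ = λ·E[S] = 4.81·0.1304 = 0.6272
Lq = ρ²(1+C_s²)/(2(1−ρ)) = 0.3934·(1+2.602)/(2·0.3728)
= 0.3934·3.6020/0.7456 = 1.90069

Final: 1.90069


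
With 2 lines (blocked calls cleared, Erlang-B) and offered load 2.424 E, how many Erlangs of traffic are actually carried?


B(2,2.424) = 0.461795 (Erlang-B)
Carried load = a(1 − B) = 2.424·(1 − 0.461795) = 2.424·0.538205 = 1.3046 E

Final: 1.3046 Erlangs


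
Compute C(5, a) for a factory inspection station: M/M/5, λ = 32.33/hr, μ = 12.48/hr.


a = λ/μ = 2.5905; ρ = a/5 = 0.5181
P₀ = 0.072793 (from M/M/c formula)
C(c,a) = [a^c/(c!(1−ρ))]·P₀ = [116.66903/(120·0.4819)]·0.072793
= 2.01756·0.072793 = 0.146864

Final: 0.146864


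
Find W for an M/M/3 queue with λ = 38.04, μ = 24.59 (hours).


a = 1.5470; ρ = 0.5157; P₀ = 0.199305
Lq = P₀·a^c·ρ/(c!(1−ρ)²) = 0.27031
Wq = Lq/λ = 0.27031/38.04 = 0.007106 hr
W = Wq + 1/μ = 0.007106 + 0.04067 = 0.04777 hr

Final: 0.04777 hr


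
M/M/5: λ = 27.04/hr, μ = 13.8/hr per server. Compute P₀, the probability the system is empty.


a = λ/μ = 27.04/13.8 = 1.9594; ρ = a/c = 0.3919
Σ_{k=0}^{4} a^k/k! (terms k=0..4) = 1.00000 + 1.95942 + 1.91966 + 1.25381 + 0.61418 = 6.74708
Tail: a^5/(5!(1−ρ)) = 28.88271/(120·0.6081) = 0.39580
P₀ = 1/(6.74708 + 0.39580) = 1/7.14287 = 0.140000

Final: 0.140000


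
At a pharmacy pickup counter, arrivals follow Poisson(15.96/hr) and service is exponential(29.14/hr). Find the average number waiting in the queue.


ρ = 15.96/29.14 = 0.5477
Lq = ρ²/(1−ρ) = 0.3000/0.4523 = 0.6632

Final: 0.6632


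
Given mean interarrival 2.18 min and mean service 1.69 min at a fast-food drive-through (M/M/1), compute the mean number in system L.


λ = 60/2.18 = 27.5229 /hr
μ = 60/1.69 = 35.5030 /hr
ρ = λ/μ = 27.5229/35.5030 = 0.7752
L = ρ/(1−ρ) = 0.7752/0.2248 = 3.4490

Final: 3.4490


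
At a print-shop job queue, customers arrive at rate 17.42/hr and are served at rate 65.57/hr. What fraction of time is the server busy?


ρ = λ/μ = 17.42/65.57 = 0.2657

Final: 0.2657


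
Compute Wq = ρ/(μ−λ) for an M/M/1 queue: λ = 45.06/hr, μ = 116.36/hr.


ρ = 45.06/116.36 = 0.3872
Wq = ρ/(μ−λ) = 0.3872/(116.36 − 45.06) = 0.3872/71.30 = 0.005431 hr

Final: 0.005431 hr


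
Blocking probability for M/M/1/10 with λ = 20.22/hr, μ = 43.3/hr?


ρ = λ/μ = 20.22/43.3 = 0.4670
P_K = (1−ρ)ρ^K/(1−ρ^(K+1)) = (0.5330·0.0004931)/(1 − 0.0002303)
= 0.0002628/0.999770 = 0.0002629

Final: 0.0002629


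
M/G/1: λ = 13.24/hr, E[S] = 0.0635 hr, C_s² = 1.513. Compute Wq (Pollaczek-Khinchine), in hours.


ρ = λ·E[S] = 13.24·0.0635 = 0.8407
E[S²] = E[S]²(1+C_s²) = 0.0635²·(1+1.513) = 0.010133
Wq = λ·E[S²]/(2(1−ρ)) = 13.24·0.010133/(2·0.1593) = 0.42120 hr

Final: 0.42120 hr


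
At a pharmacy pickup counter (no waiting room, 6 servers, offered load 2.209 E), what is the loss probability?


B(c,a) = (a^c/c!) / Σ_{k=0}^{c} a^k/k!
a^6/6! = 0.161377
Σ terms (k=0..6): 1.00000 + 2.20900 + 2.43984 + 1.79654 + 0.99214 + 0.43833 + 0.16138 = 9.037216
B = 0.161377/9.037216 = 0.017857

Final: 0.017857


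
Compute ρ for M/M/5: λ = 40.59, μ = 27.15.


ρ = λ/(cμ) = 40.59/(5·27.15) = 40.59/135.75 = 0.2990

Final: 0.2990


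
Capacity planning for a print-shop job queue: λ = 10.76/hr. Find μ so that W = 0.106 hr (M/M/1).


W = 1/(μ−λ) ⇒ μ − λ = 1/W = 1/0.106 = 9.4340
μ = λ + 1/W = 10.76 + 9.4340 = 20.1940 per hr

Final: 20.1940 /hr


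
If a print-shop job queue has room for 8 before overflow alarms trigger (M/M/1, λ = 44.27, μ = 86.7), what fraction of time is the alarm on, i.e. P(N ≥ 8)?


ρ = 44.27/86.7 = 0.5106
P(N ≥ n) = ρ^n = 0.5106^8 = 0.004621

Final: 0.004621


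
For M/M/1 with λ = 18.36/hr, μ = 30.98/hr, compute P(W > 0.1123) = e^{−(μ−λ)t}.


W ~ Exponential(μ−λ) for M/M/1.
μ − λ = 30.98 − 18.36 = 12.6200
P(W > t) = e^{−(μ−λ)t} = e^{−1.4172} = 0.242385

Final: 0.242385


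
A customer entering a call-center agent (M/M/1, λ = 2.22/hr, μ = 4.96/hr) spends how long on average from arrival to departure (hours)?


W = 1/(μ−λ) = 1/(4.96 − 2.22) = 1/2.74 = 0.3650 hr

Final: 0.3650 hr


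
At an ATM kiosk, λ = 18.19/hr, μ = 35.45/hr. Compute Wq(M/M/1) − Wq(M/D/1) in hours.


ρ = 18.19/35.45 = 0.5131
Wq(M/M/1) = ρ/(μ−λ) = 0.5131/17.26 = 0.02973 hr
Wq(M/D/1) = ρ/(2(μ−λ)) = 0.01486 hr
Savings = 0.02973 − 0.01486 = 0.01486 hr

Final: 0.01486 hr


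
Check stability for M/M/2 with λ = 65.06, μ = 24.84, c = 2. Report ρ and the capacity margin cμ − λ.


Total capacity cμ = 2·24.84 = 49.68/hr
ρ = λ/(cμ) = 65.06/49.68 = 1.3096
Stable ⇔ ρ < 1: NO
Spare capacity = cμ − λ = 49.68 − 65.06 = -15.38/hr

Final: ρ = 1.3096; unstable; margin = -15.38/hr


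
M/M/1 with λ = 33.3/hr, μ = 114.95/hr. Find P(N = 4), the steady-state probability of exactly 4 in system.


ρ = 33.3/114.95 = 0.2897
P_n = (1−ρ)·ρ^n = (1 − 0.2897)·0.2897^4 = 0.7103·0.007043 = 0.005003

Final: 0.005003


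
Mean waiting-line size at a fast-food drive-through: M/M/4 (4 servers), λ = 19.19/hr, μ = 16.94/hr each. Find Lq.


a = λ/μ = 1.1328; ρ = a/4 = 0.2832
P₀ = 0.321287
Lq = P₀·a^c·ρ / (c!·(1−ρ)²) = 0.321287·1.64682·0.2832/(24·0.51379)
= 0.01215

Final: 0.01215


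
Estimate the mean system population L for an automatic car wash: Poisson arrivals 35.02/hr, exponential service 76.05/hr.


ρ = λ/μ = 35.02/76.05 = 0.4605
L = ρ/(1−ρ) = 0.4605/(1 − 0.4605) = 0.4605/0.5395 = 0.8535

Final: 0.8535


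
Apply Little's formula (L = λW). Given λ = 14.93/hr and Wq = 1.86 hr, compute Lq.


Lq = λWq = 14.93·1.86 = 27.7698

Final: 27.7698


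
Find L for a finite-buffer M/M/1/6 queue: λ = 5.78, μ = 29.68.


ρ = 5.78/29.68 = 0.1947
L = ρ[1 − (K+1)ρ^K + Kρ^(K+1)] / [(1−ρ)(1−ρ^(K+1))]
Numerator: 0.1947·(1 − 7·0.00005455 + 6·0.00001062) = 0.194682
Denominator: (0.8053)·(0.999989) = 0.805248
L = 0.194682/0.805248 = 0.2418

Final: 0.2418


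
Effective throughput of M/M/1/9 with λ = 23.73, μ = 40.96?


ρ = 0.5793; P_K = (1−ρ)ρ^9/(1−ρ^10) = 0.003106
λ_eff = λ(1 − P_K) = 23.73·(1 − 0.003106) = 23.73·0.996894 = 23.6563 /hr

Final: 23.6563 /hr


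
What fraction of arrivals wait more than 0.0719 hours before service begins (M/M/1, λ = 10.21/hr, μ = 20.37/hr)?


ρ = 10.21/20.37 = 0.5012
P(Wq > t) = ρ·e^{−(μ−λ)t} = 0.5012·e^{−0.7305}
= 0.5012·0.481666 = 0.241424

Final: 0.241424


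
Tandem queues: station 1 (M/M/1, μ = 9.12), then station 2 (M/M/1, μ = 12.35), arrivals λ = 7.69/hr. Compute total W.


Each node sees arrival rate λ = 7.69/hr (tandem ⇒ throughput preserved).
W₁ = 1/(μ₁−λ) = 1/(9.12−7.69) = 0.69930 hr
W₂ = 1/(μ₂−λ) = 1/(12.35−7.69) = 0.21459 hr
W_total = W₁ + W₂ = 0.69930 + 0.21459 = 0.91389 hr

Final: 0.91389 hr


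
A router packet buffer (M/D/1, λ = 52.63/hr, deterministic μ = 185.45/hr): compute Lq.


ρ = 52.63/185.45 = 0.2838
M/D/1: Lq = ρ²/(2(1−ρ)) = 0.08054/(2·0.7162) = 0.05623

Final: 0.05623


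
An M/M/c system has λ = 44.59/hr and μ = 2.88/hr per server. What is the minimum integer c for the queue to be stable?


Stability requires cμ > λ ⇔ c > λ/μ.
λ/μ = 44.59/2.88 = 15.4826
Minimum integer c = ⌊15.4826⌋ + 1 = 16
Check: 16·2.88 = 46.08 > 44.59, while 15·2.88 = 43.20 ≤ 44.59

Final: 16 servers


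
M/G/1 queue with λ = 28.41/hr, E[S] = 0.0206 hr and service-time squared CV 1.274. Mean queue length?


ρ = λ·E[S] = 28.41·0.0206 = 0.5852
Lq = ρ²(1+C_s²)/(2(1−ρ)) = 0.3425·(1+1.274)/(2·0.4148)
= 0.3425·2.2740/0.8295 = 0.93896

Final: 0.93896


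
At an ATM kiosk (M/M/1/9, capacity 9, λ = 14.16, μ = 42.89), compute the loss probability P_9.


ρ = λ/μ = 14.16/42.89 = 0.3301
P_K = (1−ρ)ρ^K/(1−ρ^(K+1)) = (0.6699·0.00004660)/(1 − 0.00001538)
= 0.00003121/0.999985 = 0.00003121

Final: 0.00003121


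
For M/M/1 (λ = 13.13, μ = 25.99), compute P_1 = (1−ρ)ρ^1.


ρ = 13.13/25.99 = 0.5052
P_n = (1−ρ)·ρ^n = (1 − 0.5052)·0.5052^1 = 0.4948·0.505194 = 0.249973

Final: 0.249973


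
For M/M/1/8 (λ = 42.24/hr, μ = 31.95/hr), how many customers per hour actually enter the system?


ρ = 1.3221; P_K = (1−ρ)ρ^8/(1−ρ^9) = 0.265092
λ_eff = λ(1 − P_K) = 42.24·(1 − 0.265092) = 42.24·0.734908 = 31.0425 /hr

Final: 31.0425 /hr


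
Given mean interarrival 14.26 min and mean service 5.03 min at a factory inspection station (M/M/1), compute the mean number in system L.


λ = 60/14.26 = 4.2076 /hr
μ = 60/5.03 = 11.9284 /hr
ρ = λ/μ = 4.2076/11.9284 = 0.3527
L = ρ/(1−ρ) = 0.3527/0.6473 = 0.5450

Final: 0.5450


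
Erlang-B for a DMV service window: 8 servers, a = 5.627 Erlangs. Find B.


B(c,a) = (a^c/c!) / Σ_{k=0}^{c} a^k/k!
a^8/8! = 24.928423
Σ terms (k=0..8): 1.00000 + 5.62700 + 15.83156 + 29.69474 + 41.77307 + 47.01142 + 44.08887 + 35.44116 + 24.92842 = 245.396241
B = 24.928423/245.396241 = 0.101584

Final: 0.101584


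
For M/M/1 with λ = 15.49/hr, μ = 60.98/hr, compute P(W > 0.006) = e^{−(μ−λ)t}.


W ~ Exponential(μ−λ) for M/M/1.
μ − λ = 60.98 − 15.49 = 45.4900
P(W > t) = e^{−(μ−λ)t} = e^{−0.2729} = 0.761138

Final: 0.761138


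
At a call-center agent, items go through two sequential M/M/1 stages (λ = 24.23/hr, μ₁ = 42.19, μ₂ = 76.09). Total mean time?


Each node sees arrival rate λ = 24.23/hr (tandem ⇒ throughput preserved).
W₁ = 1/(μ₁−λ) = 1/(42.19−24.23) = 0.05568 hr
W₂ = 1/(μ₂−λ) = 1/(76.09−24.23) = 0.01928 hr
W_total = W₁ + W₂ = 0.05568 + 0.01928 = 0.07496 hr

Final: 0.07496 hr


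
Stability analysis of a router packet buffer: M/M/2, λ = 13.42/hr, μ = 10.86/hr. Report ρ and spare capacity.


Total capacity cμ = 2·10.86 = 21.72/hr
ρ = λ/(cμ) = 13.42/21.72 = 0.6179
Stable ⇔ ρ < 1: YES
Spare capacity = cμ − λ = 21.72 − 13.42 = 8.30/hr

Final: ρ = 0.6179; stable; margin = 8.30/hr


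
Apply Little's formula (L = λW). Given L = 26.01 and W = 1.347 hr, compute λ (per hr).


λ = L/W = 26.01/1.347 = 19.3096 /hr

Final: 19.3096 /hr


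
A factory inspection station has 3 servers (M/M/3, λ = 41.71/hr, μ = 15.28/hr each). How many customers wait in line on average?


a = λ/μ = 2.7297; ρ = a/3 = 0.9099
P₀ = 0.022182
Lq = P₀·a^c·ρ / (c!·(1−ρ)²) = 0.022182·20.33998·0.9099/(6·0.008117)
= 8.42912

Final: 8.42912


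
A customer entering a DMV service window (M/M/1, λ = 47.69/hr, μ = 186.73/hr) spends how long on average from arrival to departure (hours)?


W = 1/(μ−λ) = 1/(186.73 − 47.69) = 1/139.04 = 0.007192 hr

Final: 0.007192 hr


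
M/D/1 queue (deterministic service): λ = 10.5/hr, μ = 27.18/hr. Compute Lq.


ρ = 10.5/27.18 = 0.3863
M/D/1: Lq = ρ²/(2(1−ρ)) = 0.1492/(2·0.6137) = 0.12159

Final: 0.12159


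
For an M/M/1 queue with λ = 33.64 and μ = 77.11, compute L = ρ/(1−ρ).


ρ = λ/μ = 33.64/77.11 = 0.4363
L = ρ/(1−ρ) = 0.4363/(1 − 0.4363) = 0.4363/0.5637 = 0.7739

Final: 0.7739


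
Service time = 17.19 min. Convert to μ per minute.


μ = 1/(service time) in consistent units.
1 minute = 1 min, so μ = 1/17.19 = 0.05817 per minute

Final: 0.05817 /min


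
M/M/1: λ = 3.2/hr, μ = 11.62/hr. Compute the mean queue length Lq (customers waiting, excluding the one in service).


ρ = 3.2/11.62 = 0.2754
Lq = ρ²/(1−ρ) = 0.07584/0.7246 = 0.1047

Final: 0.1047


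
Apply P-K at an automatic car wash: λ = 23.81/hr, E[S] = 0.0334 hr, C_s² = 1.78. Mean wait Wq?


ρ = λ·E[S] = 23.81·0.0334 = 0.7953
E[S²] = E[S]²(1+C_s²) = 0.0334²·(1+1.78) = 0.003101
Wq = λ·E[S²]/(2(1−ρ)) = 23.81·0.003101/(2·0.2047) = 0.18032 hr

Final: 0.18032 hr


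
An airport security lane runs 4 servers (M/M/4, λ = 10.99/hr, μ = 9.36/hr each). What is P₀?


a = λ/μ = 10.99/9.36 = 1.1741; ρ = a/c = 0.2935
Σ_{k=0}^{3} a^k/k! (terms k=0..3) = 1.00000 + 1.17415 + 0.68931 + 0.26978 = 3.13324
Tail: a^4/(4!(1−ρ)) = 1.90059/(24·0.7065) = 0.11210
P₀ = 1/(3.13324 + 0.11210) = 1/3.24533 = 0.308135

Final: 0.308135


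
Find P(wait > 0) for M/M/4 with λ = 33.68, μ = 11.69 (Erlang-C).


a = λ/μ = 2.8811; ρ = a/4 = 0.7203
P₀ = 0.044882 (from M/M/c formula)
C(c,a) = [a^c/(c!(1−ρ))]·P₀ = [68.90176/(24·0.2797)]·0.044882
= 10.26327·0.044882 = 0.460638

Final: 0.460638


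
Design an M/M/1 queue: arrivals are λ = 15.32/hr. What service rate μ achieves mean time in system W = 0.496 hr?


W = 1/(μ−λ) ⇒ μ − λ = 1/W = 1/0.496 = 2.0161
μ = λ + 1/W = 15.32 + 2.0161 = 17.3361 per hr

Final: 17.3361 /hr


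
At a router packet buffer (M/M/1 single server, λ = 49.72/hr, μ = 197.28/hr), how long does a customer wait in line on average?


ρ = 49.72/197.28 = 0.2520
Wq = ρ/(μ−λ) = 0.2520/(197.28 − 49.72) = 0.2520/147.56 = 0.001708 hr

Final: 0.001708 hr


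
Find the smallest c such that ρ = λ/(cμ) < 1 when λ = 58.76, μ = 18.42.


Stability requires cμ > λ ⇔ c > λ/μ.
λ/μ = 58.76/18.42 = 3.1900
Minimum integer c = ⌊3.1900⌋ + 1 = 4
Check: 4·18.42 = 73.68 > 58.76, while 3·18.42 = 55.26 ≤ 58.76

Final: 4 servers


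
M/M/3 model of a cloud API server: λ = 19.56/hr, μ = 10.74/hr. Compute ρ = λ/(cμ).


ρ = λ/(cμ) = 19.56/(3·10.74) = 19.56/32.22 = 0.6071

Final: 0.6071


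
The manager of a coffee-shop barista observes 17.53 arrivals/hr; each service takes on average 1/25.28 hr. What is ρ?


ρ = λ/μ = 17.53/25.28 = 0.6934

Final: 0.6934


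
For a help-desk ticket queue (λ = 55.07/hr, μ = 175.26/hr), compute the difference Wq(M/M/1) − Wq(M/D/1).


ρ = 55.07/175.26 = 0.3142
Wq(M/M/1) = ρ/(μ−λ) = 0.3142/120.19 = 0.002614 hr
Wq(M/D/1) = ρ/(2(μ−λ)) = 0.001307 hr
Savings = 0.002614 − 0.001307 = 0.001307 hr

Final: 0.001307 hr


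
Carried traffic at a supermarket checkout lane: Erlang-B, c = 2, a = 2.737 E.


B(2,2.737) = 0.500574 (Erlang-B)
Carried load = a(1 − B) = 2.737·(1 − 0.500574) = 2.737·0.499426 = 1.3669 E

Final: 1.3669 Erlangs


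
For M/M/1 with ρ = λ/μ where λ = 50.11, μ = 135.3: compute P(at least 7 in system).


ρ = 50.11/135.3 = 0.3704
P(N ≥ n) = ρ^n = 0.3704^7 = 0.0009558

Final: 0.0009558


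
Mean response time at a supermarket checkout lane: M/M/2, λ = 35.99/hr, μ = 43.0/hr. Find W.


a = 0.8370; ρ = 0.4185; P₀ = 0.409952
Lq = P₀·a^c·ρ/(c!(1−ρ)²) = 0.17770
Wq = Lq/λ = 0.17770/35.99 = 0.004938 hr
W = Wq + 1/μ = 0.004938 + 0.02326 = 0.02819 hr

Final: 0.02819 hr


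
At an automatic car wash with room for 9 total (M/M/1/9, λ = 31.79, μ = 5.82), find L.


ρ = 31.79/5.82 = 5.4622
L = ρ[1 − (K+1)ρ^K + Kρ^(K+1)] / [(1−ρ)(1−ρ^(K+1))]
Numerator: 5.4622·(1 − 10·4328205.667577 + 9·23641522.022725) = 925797133.331481
Denominator: (-4.4622)·(-23641521.022725) = 105493178.859135
L = 925797133.331481/105493178.859135 = 8.7759

Final: 8.7759


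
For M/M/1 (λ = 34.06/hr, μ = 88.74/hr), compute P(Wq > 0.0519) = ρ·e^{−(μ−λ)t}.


ρ = 34.06/88.74 = 0.3838
P(Wq > t) = ρ·e^{−(μ−λ)t} = 0.3838·e^{−2.8379}
= 0.3838·0.058549 = 0.022472

Final: 0.022472


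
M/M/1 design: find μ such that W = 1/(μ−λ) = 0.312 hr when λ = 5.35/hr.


W = 1/(μ−λ) ⇒ μ − λ = 1/W = 1/0.312 = 3.2051
μ = λ + 1/W = 5.35 + 3.2051 = 8.5551 per hr

Final: 8.5551 /hr


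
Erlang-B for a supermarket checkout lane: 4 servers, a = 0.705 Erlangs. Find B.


B(c,a) = (a^c/c!) / Σ_{k=0}^{c} a^k/k!
a^4/4! = 0.010293
Σ terms (k=0..4): 1.00000 + 0.70500 + 0.24851 + 0.05840 + 0.01029 = 2.022206
B = 0.010293/2.022206 = 0.005090

Final: 0.005090


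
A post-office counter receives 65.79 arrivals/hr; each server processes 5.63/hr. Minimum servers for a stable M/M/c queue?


Stability requires cμ > λ ⇔ c > λ/μ.
λ/μ = 65.79/5.63 = 11.6856
Minimum integer c = ⌊11.6856⌋ + 1 = 12
Check: 12·5.63 = 67.56 > 65.79, while 11·5.63 = 61.93 ≤ 65.79

Final: 12 servers


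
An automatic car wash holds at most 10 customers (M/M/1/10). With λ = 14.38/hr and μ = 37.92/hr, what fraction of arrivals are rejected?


ρ = λ/μ = 14.38/37.92 = 0.3792
P_K = (1−ρ)ρ^K/(1−ρ^(K+1)) = (0.6208·0.00006150)/(1 − 0.00002332)
= 0.00003818/0.999977 = 0.00003818

Final: 0.00003818


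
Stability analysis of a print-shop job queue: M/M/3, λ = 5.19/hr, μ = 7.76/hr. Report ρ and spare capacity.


Total capacity cμ = 3·7.76 = 23.28/hr
ρ = λ/(cμ) = 5.19/23.28 = 0.2229
Stable ⇔ ρ < 1: YES
Spare capacity = cμ − λ = 23.28 − 5.19 = 18.09/hr

Final: ρ = 0.2229; stable; margin = 18.09/hr


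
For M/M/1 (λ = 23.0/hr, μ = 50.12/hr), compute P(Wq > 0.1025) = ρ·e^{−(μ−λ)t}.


ρ = 23.0/50.12 = 0.4589
P(Wq > t) = ρ·e^{−(μ−λ)t} = 0.4589·e^{−2.7798}
= 0.4589·0.062051 = 0.028475

Final: 0.028475
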